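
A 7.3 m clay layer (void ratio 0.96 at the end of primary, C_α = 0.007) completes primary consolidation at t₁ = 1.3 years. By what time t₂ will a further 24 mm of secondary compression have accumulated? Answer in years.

S_s = C_α·H/(1+e_p)·log₁₀(t₂/t₁) ⇒ log₁₀(t₂/t₁) = S_s·(1+e_p)/(C_α·H).
log₁₀(t₂/t₁) = 0.024 × (1+0.96) / (0.007×7.3) = 0.9205
t₂ = t₁ × 10^0.9205 = 1.3 × 8.328 = 10.83 years

t₂ ≈ 10.8 years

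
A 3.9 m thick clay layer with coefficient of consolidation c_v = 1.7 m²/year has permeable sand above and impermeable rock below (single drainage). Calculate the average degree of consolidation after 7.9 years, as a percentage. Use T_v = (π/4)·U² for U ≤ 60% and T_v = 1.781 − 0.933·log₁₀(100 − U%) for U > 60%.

Drainage path length: H_d = H = 3.9 m (single drainage).
T_v = c_v·t/H_d² = 1.7×7.9/3.9² = 0.88297.
T_v = 0.88297 corresponds to the U > 60% branch:
U = 1 − 10^((1.781 − T_v)/0.933)/100 = 0.9083

U ≈ 90.8 %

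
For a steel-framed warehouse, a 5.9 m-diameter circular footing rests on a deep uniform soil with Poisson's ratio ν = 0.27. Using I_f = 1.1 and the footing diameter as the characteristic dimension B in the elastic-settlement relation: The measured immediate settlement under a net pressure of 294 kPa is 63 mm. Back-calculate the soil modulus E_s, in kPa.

E_s ≈ 28100 kPa

S_e = q·B·(1−ν²)/E_s · I_f  ⇒  E_s = q·B·(1−ν²)·I_f / S_e.
E_s = 294 × 5.9 × 0.9271 × 1.1 / 0.063 = 28080 kPa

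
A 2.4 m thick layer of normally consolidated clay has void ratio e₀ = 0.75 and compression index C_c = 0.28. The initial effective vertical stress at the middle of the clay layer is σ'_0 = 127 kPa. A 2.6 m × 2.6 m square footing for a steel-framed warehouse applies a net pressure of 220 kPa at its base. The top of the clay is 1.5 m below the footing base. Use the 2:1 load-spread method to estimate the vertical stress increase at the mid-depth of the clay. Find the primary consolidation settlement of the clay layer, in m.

S_c ≈ 0.0581 m

Mid-depth of clay below the footing base: z = 1.5 + 2.4/2 = 2.7 m.
Stress increase at mid-clay by the 2:1 spreading method:
Δσ = qBL/((B+z)(L+z)) = 220×2.6×2.6/((2.6+2.7)(2.6+2.7)) = 52.944 kPa
Final effective stress: σ'_f = σ'_0 + Δσ = 127 + 52.944 = 179.94 kPa.
Normally consolidated clay, so the full stress increment lies on the virgin compression line:
S_c = C_c·H/(1+e₀)·log₁₀(σ'_f/σ'_0) = 0.28×2.4/(1+0.75)×log₁₀(179.94/127)
    = 0.384 × 0.15132 = 0.05811 m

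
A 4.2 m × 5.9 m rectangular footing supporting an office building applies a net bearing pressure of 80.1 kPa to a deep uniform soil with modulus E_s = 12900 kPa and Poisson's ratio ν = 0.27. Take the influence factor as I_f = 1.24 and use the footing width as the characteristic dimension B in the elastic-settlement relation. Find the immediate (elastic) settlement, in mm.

S_e ≈ 30 mm

Immediate (elastic) settlement: S_e = q·B·(1−ν²)/E_s · I_f.
S_e = 80.1 × 4.2 × (1 − 0.27²) / 12900 × 1.24
    = 80.1 × 4.2 × 0.9271 / 12900 × 1.24
    = 0.02998 m = 29.98 mm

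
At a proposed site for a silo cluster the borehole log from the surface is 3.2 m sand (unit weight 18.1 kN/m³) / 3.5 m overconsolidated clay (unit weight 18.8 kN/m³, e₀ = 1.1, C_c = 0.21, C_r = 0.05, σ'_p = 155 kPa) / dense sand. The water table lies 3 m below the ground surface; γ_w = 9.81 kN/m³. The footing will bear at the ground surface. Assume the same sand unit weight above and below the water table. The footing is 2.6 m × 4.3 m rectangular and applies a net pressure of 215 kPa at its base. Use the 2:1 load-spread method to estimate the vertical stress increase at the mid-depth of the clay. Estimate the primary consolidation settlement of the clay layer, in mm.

Mid-depth of clay below the ground surface: z = 3.2 + 3.5/2 = 4.95 m.
Total vertical stress at mid-clay: σ_v = 18.1×3.2 + 18.8×1.75 = 90.82 kPa.
Pore pressure: u = 9.81×(4.95 − 3) = 19.13 kPa.
Initial effective stress: σ'_0 = σ_v − u = 90.82 − 19.13 = 71.69 kPa.
Stress increase at mid-clay by the 2:1 spreading method:
Δσ = qBL/((B+z)(L+z)) = 215×2.6×4.3/((2.6+4.95)(4.3+4.95)) = 34.418 kPa
Final effective stress: σ'_f = 71.69 + 34.418 = 106.11 kPa.
σ'_f = 106.11 ≤ σ'_p = 155 kPa, so the clay remains overconsolidated and only the recompression index applies:
S_c = C_r·H/(1+e₀)·log₁₀(σ'_f/σ'_0) = 0.05×3.5/2.1×log₁₀(106.11/71.69)
    = 0.083335 × 0.1703 = 0.01419 m

S_c ≈ 14.2 mm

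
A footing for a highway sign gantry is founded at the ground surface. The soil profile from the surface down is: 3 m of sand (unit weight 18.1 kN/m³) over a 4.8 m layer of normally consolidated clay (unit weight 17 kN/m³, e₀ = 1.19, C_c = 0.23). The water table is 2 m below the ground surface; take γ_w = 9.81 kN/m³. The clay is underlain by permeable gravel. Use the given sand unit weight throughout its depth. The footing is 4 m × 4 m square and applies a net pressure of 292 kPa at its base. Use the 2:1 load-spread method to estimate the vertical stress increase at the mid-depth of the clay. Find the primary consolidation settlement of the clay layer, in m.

S_c ≈ 0.135 m

Mid-depth of clay below the ground surface: z = 3 + 4.8/2 = 5.4 m.
Total vertical stress at mid-clay: σ_v = 18.1×3 + 17×2.4 = 95.1 kPa.
Pore pressure: u = 9.81×(5.4 − 2) = 33.354 kPa.
Initial effective stress: σ'_0 = σ_v − u = 95.1 − 33.354 = 61.746 kPa.
Stress increase at mid-clay by the 2:1 spreading method:
Δσ = qBL/((B+z)(L+z)) = 292×4×4/((4+5.4)(4+5.4)) = 52.875 kPa
Final effective stress: σ'_f = σ'_0 + Δσ = 61.746 + 52.875 = 114.62 kPa.
Normally consolidated clay, so the full stress increment lies on the virgin compression line:
S_c = C_c·H/(1+e₀)·log₁₀(σ'_f/σ'_0) = 0.23×4.8/(1+1.19)×log₁₀(114.62/61.746)
    = 0.50411 × 0.26865 = 0.1354 m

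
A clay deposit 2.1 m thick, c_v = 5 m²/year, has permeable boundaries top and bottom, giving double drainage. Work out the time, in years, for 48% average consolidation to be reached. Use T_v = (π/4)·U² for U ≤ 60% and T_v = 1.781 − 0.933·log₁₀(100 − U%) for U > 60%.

Drainage path length: H_d = H/2 = 1.05 m (double drainage).
U ≤ 60%: T_v = (π/4)·U² = (π/4)×0.48² = 0.18096.
t = T_v·H_d²/c_v = 0.18096×1.05²/5 = 0.0399 years.

t ≈ 0.0399 years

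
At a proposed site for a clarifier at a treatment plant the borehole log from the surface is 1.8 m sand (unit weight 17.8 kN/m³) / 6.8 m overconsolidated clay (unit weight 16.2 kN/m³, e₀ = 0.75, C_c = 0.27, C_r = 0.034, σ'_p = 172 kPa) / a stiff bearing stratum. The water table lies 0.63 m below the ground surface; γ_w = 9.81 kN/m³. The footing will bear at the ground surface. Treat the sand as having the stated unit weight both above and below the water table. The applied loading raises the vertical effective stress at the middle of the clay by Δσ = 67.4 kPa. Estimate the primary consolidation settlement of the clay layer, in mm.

S_c ≈ 54.7 mm

Mid-depth of clay below the ground surface: z = 1.8 + 6.8/2 = 5.2 m.
Total vertical stress at mid-clay: σ_v = 17.8×1.8 + 16.2×3.4 = 87.12 kPa.
Pore pressure: u = 9.81×(5.2 − 0.63) = 44.832 kPa.
Initial effective stress: σ'_0 = σ_v − u = 87.12 − 44.832 = 42.288 kPa.
Final effective stress: σ'_f = 42.288 + 67.4 = 109.69 kPa.
σ'_f = 109.69 ≤ σ'_p = 172 kPa, so the clay remains overconsolidated and only the recompression index applies:
S_c = C_r·H/(1+e₀)·log₁₀(σ'_f/σ'_0) = 0.034×6.8/1.75×log₁₀(109.69/42.288)
    = 0.13211 × 0.41395 = 0.05469 m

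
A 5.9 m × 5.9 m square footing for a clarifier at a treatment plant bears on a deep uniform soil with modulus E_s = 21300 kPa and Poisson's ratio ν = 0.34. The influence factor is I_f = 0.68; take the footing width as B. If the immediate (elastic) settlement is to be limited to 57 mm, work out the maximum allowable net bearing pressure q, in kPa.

S_e = q·B·(1−ν²)/E_s · I_f  ⇒  q = S_e·E_s / (B·(1−ν²)·I_f).
q = 0.057 × 21300 / (5.9 × 0.8844 × 0.68) = 342.2 kPa

q ≈ 342 kPa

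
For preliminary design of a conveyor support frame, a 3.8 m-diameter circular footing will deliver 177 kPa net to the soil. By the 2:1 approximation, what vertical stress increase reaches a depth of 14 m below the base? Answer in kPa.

Δσ_z ≈ 8.07 kPa

By the 2:1 method the load spreads at 1 horizontal : 2 vertical, so at depth z the loaded area has grown by z in each plan dimension:
Δσ ≈ qD²/(D+z)² = 177×3.8²/(3.8+14)² = 8.0668 kPa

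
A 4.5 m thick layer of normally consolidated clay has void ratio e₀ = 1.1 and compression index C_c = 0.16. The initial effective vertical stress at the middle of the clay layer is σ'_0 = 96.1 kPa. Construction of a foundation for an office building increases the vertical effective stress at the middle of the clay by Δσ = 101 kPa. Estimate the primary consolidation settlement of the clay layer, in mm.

S_c ≈ 107 mm

Final effective stress: σ'_f = σ'_0 + Δσ = 96.1 + 101 = 197.1 kPa.
Normally consolidated clay, so the full stress increment lies on the virgin compression line:
S_c = C_c·H/(1+e₀)·log₁₀(σ'_f/σ'_0) = 0.16×4.5/(1+1.1)×log₁₀(197.1/96.1)
    = 0.34286 × 0.31196 = 0.107 m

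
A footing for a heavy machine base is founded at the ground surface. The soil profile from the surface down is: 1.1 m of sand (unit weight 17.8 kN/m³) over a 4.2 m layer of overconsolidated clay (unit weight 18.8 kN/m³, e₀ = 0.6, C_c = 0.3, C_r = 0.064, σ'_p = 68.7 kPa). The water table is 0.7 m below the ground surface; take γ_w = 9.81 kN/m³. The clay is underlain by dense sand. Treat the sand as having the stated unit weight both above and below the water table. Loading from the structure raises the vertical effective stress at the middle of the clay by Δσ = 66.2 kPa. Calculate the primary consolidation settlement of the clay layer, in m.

Mid-depth of clay below the ground surface: z = 1.1 + 4.2/2 = 3.2 m.
Total vertical stress at mid-clay: σ_v = 17.8×1.1 + 18.8×2.1 = 59.06 kPa.
Pore pressure: u = 9.81×(3.2 − 0.7) = 24.525 kPa.
Initial effective stress: σ'_0 = σ_v − u = 59.06 − 24.525 = 34.535 kPa.
Final effective stress: σ'_f = 34.535 + 66.2 = 100.73 kPa.
σ'_f = 100.73 > σ'_p = 68.7 kPa, so the stress path crosses the preconsolidation pressure — recompression up to σ'_p, then virgin compression beyond:
S_c = H/(1+e₀)·[C_r·log₁₀(σ'_p/σ'_0) + C_c·log₁₀(σ'_f/σ'_p)]
    = 4.2/1.6 × [0.064×log₁₀(68.7/34.535) + 0.3×log₁₀(100.73/68.7)]
    = 2.625 × [0.019117 + 0.049861] = 0.1811 m

S_c ≈ 0.181 m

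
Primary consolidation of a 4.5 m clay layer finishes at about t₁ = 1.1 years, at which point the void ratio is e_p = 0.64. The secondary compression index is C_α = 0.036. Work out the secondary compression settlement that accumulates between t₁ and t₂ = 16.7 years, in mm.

Secondary compression: S_s = C_α·H/(1+e_p)·log₁₀(t₂/t₁)
S_s = 0.036×4.5/(1+0.64)×log₁₀(16.7/1.1)
    = 0.09878 × 1.181 = 0.1167 m

S_s ≈ 117 mm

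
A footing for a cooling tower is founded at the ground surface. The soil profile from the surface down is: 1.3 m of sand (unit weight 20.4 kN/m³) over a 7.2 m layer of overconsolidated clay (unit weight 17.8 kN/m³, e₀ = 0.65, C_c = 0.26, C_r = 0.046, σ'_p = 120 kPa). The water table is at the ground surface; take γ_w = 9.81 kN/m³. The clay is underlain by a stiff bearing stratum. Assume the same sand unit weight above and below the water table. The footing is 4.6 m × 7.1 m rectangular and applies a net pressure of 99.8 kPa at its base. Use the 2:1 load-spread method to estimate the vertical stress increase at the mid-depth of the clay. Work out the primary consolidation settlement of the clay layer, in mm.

Mid-depth of clay below the ground surface: z = 1.3 + 7.2/2 = 4.9 m.
Total vertical stress at mid-clay: σ_v = 20.4×1.3 + 17.8×3.6 = 90.6 kPa.
Pore pressure: u = 9.81×(4.9 − 0) = 48.069 kPa.
Initial effective stress: σ'_0 = σ_v − u = 90.6 − 48.069 = 42.531 kPa.
Stress increase at mid-clay by the 2:1 spreading method:
Δσ = qBL/((B+z)(L+z)) = 99.8×4.6×7.1/((4.6+4.9)(7.1+4.9)) = 28.592 kPa
Final effective stress: σ'_f = 42.531 + 28.592 = 71.123 kPa.
σ'_f = 71.123 ≤ σ'_p = 120 kPa, so the clay remains overconsolidated and only the recompression index applies:
S_c = C_r·H/(1+e₀)·log₁₀(σ'_f/σ'_0) = 0.046×7.2/1.65×log₁₀(71.123/42.531)
    = 0.20073 × 0.2233 = 0.04482 m

S_c ≈ 44.8 mm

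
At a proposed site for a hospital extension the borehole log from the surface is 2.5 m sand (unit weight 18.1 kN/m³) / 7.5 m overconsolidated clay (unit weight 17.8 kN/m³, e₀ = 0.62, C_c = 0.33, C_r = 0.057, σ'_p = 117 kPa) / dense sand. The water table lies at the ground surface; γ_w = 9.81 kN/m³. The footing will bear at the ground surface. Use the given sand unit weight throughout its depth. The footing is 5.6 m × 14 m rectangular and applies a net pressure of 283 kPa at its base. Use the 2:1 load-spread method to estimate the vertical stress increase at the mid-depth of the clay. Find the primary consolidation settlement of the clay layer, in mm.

Mid-depth of clay below the ground surface: z = 2.5 + 7.5/2 = 6.25 m.
Total vertical stress at mid-clay: σ_v = 18.1×2.5 + 17.8×3.75 = 112 kPa.
Pore pressure: u = 9.81×(6.25 − 0) = 61.312 kPa.
Initial effective stress: σ'_0 = σ_v − u = 112 − 61.312 = 50.688 kPa.
Stress increase at mid-clay by the 2:1 spreading method:
Δσ = qBL/((B+z)(L+z)) = 283×5.6×14/((5.6+6.25)(14+6.25)) = 92.461 kPa
Final effective stress: σ'_f = 50.688 + 92.461 = 143.15 kPa.
σ'_f = 143.15 > σ'_p = 117 kPa, so the stress path crosses the preconsolidation pressure — recompression up to σ'_p, then virgin compression beyond:
S_c = H/(1+e₀)·[C_r·log₁₀(σ'_p/σ'_0) + C_c·log₁₀(σ'_f/σ'_p)]
    = 7.5/1.62 × [0.057×log₁₀(117/50.688) + 0.33×log₁₀(143.15/117)]
    = 4.6296 × [0.020707 + 0.02891] = 0.2297 m

S_c ≈ 230 mm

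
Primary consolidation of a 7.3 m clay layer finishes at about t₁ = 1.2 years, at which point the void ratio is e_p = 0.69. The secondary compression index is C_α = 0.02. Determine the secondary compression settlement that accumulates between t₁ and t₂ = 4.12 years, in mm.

Secondary compression: S_s = C_α·H/(1+e_p)·log₁₀(t₂/t₁)
S_s = 0.02×7.3/(1+0.69)×log₁₀(4.12/1.2)
    = 0.08639 × 0.5357 = 0.04628 m

S_s ≈ 46.3 mm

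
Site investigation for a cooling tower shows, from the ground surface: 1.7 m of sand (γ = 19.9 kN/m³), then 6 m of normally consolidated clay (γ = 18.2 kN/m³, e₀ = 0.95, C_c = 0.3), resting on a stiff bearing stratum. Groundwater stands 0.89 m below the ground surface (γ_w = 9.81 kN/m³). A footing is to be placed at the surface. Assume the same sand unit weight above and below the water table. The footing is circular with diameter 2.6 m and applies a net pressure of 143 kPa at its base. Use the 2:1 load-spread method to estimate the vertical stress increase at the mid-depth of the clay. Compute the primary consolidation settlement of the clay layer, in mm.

S_c ≈ 122 mm

Mid-depth of clay below the ground surface: z = 1.7 + 6/2 = 4.7 m.
Total vertical stress at mid-clay: σ_v = 19.9×1.7 + 18.2×3 = 88.43 kPa.
Pore pressure: u = 9.81×(4.7 − 0.89) = 37.376 kPa.
Initial effective stress: σ'_0 = σ_v − u = 88.43 − 37.376 = 51.054 kPa.
Stress increase at mid-clay by the 2:1 spreading method:
Δσ ≈ qD²/(D+z)² = 143×2.6²/(2.6+4.7)² = 18.14 kPa
Final effective stress: σ'_f = σ'_0 + Δσ = 51.054 + 18.14 = 69.194 kPa.
Normally consolidated clay, so the full stress increment lies on the virgin compression line:
S_c = C_c·H/(1+e₀)·log₁₀(σ'_f/σ'_0) = 0.3×6/(1+0.95)×log₁₀(69.194/51.054)
    = 0.92308 × 0.13204 = 0.1219 m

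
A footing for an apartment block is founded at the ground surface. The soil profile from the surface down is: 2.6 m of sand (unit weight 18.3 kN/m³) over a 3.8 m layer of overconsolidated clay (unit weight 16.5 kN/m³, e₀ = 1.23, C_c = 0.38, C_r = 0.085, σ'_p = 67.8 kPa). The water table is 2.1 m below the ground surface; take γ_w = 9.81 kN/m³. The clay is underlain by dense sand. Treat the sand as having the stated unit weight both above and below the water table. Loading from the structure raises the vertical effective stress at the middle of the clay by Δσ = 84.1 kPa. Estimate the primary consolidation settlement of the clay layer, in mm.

S_c ≈ 216 mm

Mid-depth of clay below the ground surface: z = 2.6 + 3.8/2 = 4.5 m.
Total vertical stress at mid-clay: σ_v = 18.3×2.6 + 16.5×1.9 = 78.93 kPa.
Pore pressure: u = 9.81×(4.5 − 2.1) = 23.544 kPa.
Initial effective stress: σ'_0 = σ_v − u = 78.93 − 23.544 = 55.386 kPa.
Final effective stress: σ'_f = 55.386 + 84.1 = 139.49 kPa.
σ'_f = 139.49 > σ'_p = 67.8 kPa, so the stress path crosses the preconsolidation pressure — recompression up to σ'_p, then virgin compression beyond:
S_c = H/(1+e₀)·[C_r·log₁₀(σ'_p/σ'_0) + C_c·log₁₀(σ'_f/σ'_p)]
    = 3.8/2.23 × [0.085×log₁₀(67.8/55.386) + 0.38×log₁₀(139.49/67.8)]
    = 1.704 × [0.0074655 + 0.11906] = 0.2156 m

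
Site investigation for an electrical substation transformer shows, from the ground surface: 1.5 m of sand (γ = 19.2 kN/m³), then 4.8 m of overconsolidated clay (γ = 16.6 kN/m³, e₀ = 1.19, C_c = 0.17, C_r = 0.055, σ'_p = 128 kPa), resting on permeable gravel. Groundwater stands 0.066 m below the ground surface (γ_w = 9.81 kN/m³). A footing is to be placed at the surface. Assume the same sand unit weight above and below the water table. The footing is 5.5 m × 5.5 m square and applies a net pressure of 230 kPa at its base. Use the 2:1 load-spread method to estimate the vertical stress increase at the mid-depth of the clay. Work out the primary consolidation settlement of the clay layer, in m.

S_c ≈ 0.0661 m

Mid-depth of clay below the ground surface: z = 1.5 + 4.8/2 = 3.9 m.
Total vertical stress at mid-clay: σ_v = 19.2×1.5 + 16.6×2.4 = 68.64 kPa.
Pore pressure: u = 9.81×(3.9 − 0.066) = 37.612 kPa.
Initial effective stress: σ'_0 = σ_v − u = 68.64 − 37.612 = 31.028 kPa.
Stress increase at mid-clay by the 2:1 spreading method:
Δσ = qBL/((B+z)(L+z)) = 230×5.5×5.5/((5.5+3.9)(5.5+3.9)) = 78.74 kPa
Final effective stress: σ'_f = 31.028 + 78.74 = 109.77 kPa.
σ'_f = 109.77 ≤ σ'_p = 128 kPa, so the clay remains overconsolidated and only the recompression index applies:
S_c = C_r·H/(1+e₀)·log₁₀(σ'_f/σ'_0) = 0.055×4.8/2.19×log₁₀(109.77/31.028)
    = 0.12055 × 0.54873 = 0.06615 m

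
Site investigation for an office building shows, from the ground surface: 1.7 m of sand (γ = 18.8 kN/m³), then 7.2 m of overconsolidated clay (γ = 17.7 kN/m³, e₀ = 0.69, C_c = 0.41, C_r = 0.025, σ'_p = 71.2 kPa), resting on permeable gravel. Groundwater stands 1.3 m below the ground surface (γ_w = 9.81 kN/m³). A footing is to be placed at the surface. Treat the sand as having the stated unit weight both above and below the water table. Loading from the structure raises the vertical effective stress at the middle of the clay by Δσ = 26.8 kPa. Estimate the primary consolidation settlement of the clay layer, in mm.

S_c ≈ 129 mm

Mid-depth of clay below the ground surface: z = 1.7 + 7.2/2 = 5.3 m.
Total vertical stress at mid-clay: σ_v = 18.8×1.7 + 17.7×3.6 = 95.68 kPa.
Pore pressure: u = 9.81×(5.3 − 1.3) = 39.24 kPa.
Initial effective stress: σ'_0 = σ_v − u = 95.68 − 39.24 = 56.44 kPa.
Final effective stress: σ'_f = 56.44 + 26.8 = 83.24 kPa.
σ'_f = 83.24 > σ'_p = 71.2 kPa, so the stress path crosses the preconsolidation pressure — recompression up to σ'_p, then virgin compression beyond:
S_c = H/(1+e₀)·[C_r·log₁₀(σ'_p/σ'_0) + C_c·log₁₀(σ'_f/σ'_p)]
    = 7.2/1.69 × [0.025×log₁₀(71.2/56.44) + 0.41×log₁₀(83.24/71.2)]
    = 4.2604 × [0.0025223 + 0.027819] = 0.1293 m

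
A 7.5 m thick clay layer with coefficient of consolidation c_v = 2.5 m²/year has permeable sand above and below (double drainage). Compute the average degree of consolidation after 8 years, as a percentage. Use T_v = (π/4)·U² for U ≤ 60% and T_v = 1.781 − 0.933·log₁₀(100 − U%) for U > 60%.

Drainage path length: H_d = H/2 = 3.75 m (double drainage).
T_v = c_v·t/H_d² = 2.5×8/3.75² = 1.4222.
T_v = 1.4222 corresponds to the U > 60% branch:
U = 1 − 10^((1.781 − T_v)/0.933)/100 = 0.9758

U ≈ 97.6 %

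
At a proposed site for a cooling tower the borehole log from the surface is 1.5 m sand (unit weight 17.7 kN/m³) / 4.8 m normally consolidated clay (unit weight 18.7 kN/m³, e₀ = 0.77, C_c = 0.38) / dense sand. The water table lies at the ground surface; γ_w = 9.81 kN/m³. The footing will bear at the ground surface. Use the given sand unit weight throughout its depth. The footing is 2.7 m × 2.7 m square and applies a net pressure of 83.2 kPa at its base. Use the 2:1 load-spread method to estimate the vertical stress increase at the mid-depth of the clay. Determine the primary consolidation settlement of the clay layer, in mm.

S_c ≈ 157 mm

Mid-depth of clay below the ground surface: z = 1.5 + 4.8/2 = 3.9 m.
Total vertical stress at mid-clay: σ_v = 17.7×1.5 + 18.7×2.4 = 71.43 kPa.
Pore pressure: u = 9.81×(3.9 − 0) = 38.259 kPa.
Initial effective stress: σ'_0 = σ_v − u = 71.43 − 38.259 = 33.171 kPa.
Stress increase at mid-clay by the 2:1 spreading method:
Δσ = qBL/((B+z)(L+z)) = 83.2×2.7×2.7/((2.7+3.9)(2.7+3.9)) = 13.924 kPa
Final effective stress: σ'_f = σ'_0 + Δσ = 33.171 + 13.924 = 47.095 kPa.
Normally consolidated clay, so the full stress increment lies on the virgin compression line:
S_c = C_c·H/(1+e₀)·log₁₀(σ'_f/σ'_0) = 0.38×4.8/(1+0.77)×log₁₀(47.095/33.171)
    = 1.0305 × 0.15222 = 0.1569 m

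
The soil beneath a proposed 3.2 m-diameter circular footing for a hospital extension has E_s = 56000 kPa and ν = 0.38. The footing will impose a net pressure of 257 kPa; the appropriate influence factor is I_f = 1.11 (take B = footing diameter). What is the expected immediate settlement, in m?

Immediate (elastic) settlement: S_e = q·B·(1−ν²)/E_s · I_f.
S_e = 257 × 3.2 × (1 − 0.38²) / 56000 × 1.11
    = 257 × 3.2 × 0.8556 / 56000 × 1.11
    = 0.01395 m

S_e ≈ 0.0139 m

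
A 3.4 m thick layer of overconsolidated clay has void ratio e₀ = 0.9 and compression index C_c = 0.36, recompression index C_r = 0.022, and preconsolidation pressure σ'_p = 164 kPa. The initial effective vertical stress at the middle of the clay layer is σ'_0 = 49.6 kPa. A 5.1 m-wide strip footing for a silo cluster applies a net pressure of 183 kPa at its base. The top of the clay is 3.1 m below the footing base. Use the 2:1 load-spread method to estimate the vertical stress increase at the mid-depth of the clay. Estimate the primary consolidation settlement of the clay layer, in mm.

Mid-depth of clay below the footing base: z = 3.1 + 3.4/2 = 4.8 m.
Stress increase at mid-clay by the 2:1 spreading method:
Δσ = qB/(B+z) = 183×5.1/(5.1+4.8) = 94.273 kPa
Final effective stress: σ'_f = 49.6 + 94.273 = 143.87 kPa.
σ'_f = 143.87 ≤ σ'_p = 164 kPa, so the clay remains overconsolidated and only the recompression index applies:
S_c = C_r·H/(1+e₀)·log₁₀(σ'_f/σ'_0) = 0.022×3.4/1.9×log₁₀(143.87/49.6)
    = 0.039369 × 0.46249 = 0.01821 m

S_c ≈ 18.2 mm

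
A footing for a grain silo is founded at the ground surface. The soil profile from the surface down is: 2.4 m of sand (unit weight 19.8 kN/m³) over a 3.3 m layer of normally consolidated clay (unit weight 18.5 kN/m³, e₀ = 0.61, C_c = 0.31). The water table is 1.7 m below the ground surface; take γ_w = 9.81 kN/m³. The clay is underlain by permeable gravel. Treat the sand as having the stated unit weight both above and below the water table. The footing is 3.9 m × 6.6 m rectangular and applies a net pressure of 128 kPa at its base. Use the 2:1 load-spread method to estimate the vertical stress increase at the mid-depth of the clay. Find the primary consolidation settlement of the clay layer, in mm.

Mid-depth of clay below the ground surface: z = 2.4 + 3.3/2 = 4.05 m.
Total vertical stress at mid-clay: σ_v = 19.8×2.4 + 18.5×1.65 = 78.045 kPa.
Pore pressure: u = 9.81×(4.05 − 1.7) = 23.054 kPa.
Initial effective stress: σ'_0 = σ_v − u = 78.045 − 23.054 = 54.991 kPa.
Stress increase at mid-clay by the 2:1 spreading method:
Δσ = qBL/((B+z)(L+z)) = 128×3.9×6.6/((3.9+4.05)(6.6+4.05)) = 38.914 kPa
Final effective stress: σ'_f = σ'_0 + Δσ = 54.991 + 38.914 = 93.905 kPa.
Normally consolidated clay, so the full stress increment lies on the virgin compression line:
S_c = C_c·H/(1+e₀)·log₁₀(σ'_f/σ'_0) = 0.31×3.3/(1+0.61)×log₁₀(93.905/54.991)
    = 0.6354 × 0.2324 = 0.1477 m

S_c ≈ 148 mm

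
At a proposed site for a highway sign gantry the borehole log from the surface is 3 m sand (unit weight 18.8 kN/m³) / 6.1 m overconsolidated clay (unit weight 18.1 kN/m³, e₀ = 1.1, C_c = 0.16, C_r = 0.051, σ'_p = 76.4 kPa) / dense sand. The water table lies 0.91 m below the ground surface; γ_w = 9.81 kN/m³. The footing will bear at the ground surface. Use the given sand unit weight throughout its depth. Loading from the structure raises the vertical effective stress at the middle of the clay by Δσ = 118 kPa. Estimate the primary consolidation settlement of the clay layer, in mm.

S_c ≈ 186 mm

Mid-depth of clay below the ground surface: z = 3 + 6.1/2 = 6.05 m.
Total vertical stress at mid-clay: σ_v = 18.8×3 + 18.1×3.05 = 111.61 kPa.
Pore pressure: u = 9.81×(6.05 − 0.91) = 50.423 kPa.
Initial effective stress: σ'_0 = σ_v − u = 111.61 − 50.423 = 61.187 kPa.
Final effective stress: σ'_f = 61.187 + 118 = 179.19 kPa.
σ'_f = 179.19 > σ'_p = 76.4 kPa, so the stress path crosses the preconsolidation pressure — recompression up to σ'_p, then virgin compression beyond:
S_c = H/(1+e₀)·[C_r·log₁₀(σ'_p/σ'_0) + C_c·log₁₀(σ'_f/σ'_p)]
    = 6.1/2.1 × [0.051×log₁₀(76.4/61.187) + 0.16×log₁₀(179.19/76.4)]
    = 2.9048 × [0.0049181 + 0.059235] = 0.1864 m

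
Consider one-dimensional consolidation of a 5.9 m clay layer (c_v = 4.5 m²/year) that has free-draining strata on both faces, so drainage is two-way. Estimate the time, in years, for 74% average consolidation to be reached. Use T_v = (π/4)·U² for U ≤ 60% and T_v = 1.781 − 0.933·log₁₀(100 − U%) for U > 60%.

t ≈ 0.891 years

Drainage path length: H_d = H/2 = 2.95 m (double drainage).
U > 60%: T_v = 1.781 − 0.933·log₁₀(100 − 74) = 0.46083.
t = T_v·H_d²/c_v = 0.46083×2.95²/4.5 = 0.8912 years.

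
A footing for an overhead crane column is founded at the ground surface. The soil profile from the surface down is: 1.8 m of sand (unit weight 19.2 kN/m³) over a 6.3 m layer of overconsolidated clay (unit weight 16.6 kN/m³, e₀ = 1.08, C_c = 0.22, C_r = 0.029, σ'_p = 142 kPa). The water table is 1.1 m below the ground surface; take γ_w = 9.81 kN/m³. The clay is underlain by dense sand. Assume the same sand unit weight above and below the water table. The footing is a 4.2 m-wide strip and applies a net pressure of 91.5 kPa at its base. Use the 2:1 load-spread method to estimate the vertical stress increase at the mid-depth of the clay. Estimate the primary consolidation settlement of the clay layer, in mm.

Mid-depth of clay below the ground surface: z = 1.8 + 6.3/2 = 4.95 m.
Total vertical stress at mid-clay: σ_v = 19.2×1.8 + 16.6×3.15 = 86.85 kPa.
Pore pressure: u = 9.81×(4.95 − 1.1) = 37.769 kPa.
Initial effective stress: σ'_0 = σ_v − u = 86.85 − 37.769 = 49.081 kPa.
Stress increase at mid-clay by the 2:1 spreading method:
Δσ = qB/(B+z) = 91.5×4.2/(4.2+4.95) = 42 kPa
Final effective stress: σ'_f = 49.081 + 42 = 91.081 kPa.
σ'_f = 91.081 ≤ σ'_p = 142 kPa, so the clay remains overconsolidated and only the recompression index applies:
S_c = C_r·H/(1+e₀)·log₁₀(σ'_f/σ'_0) = 0.029×6.3/2.08×log₁₀(91.081/49.081)
    = 0.087835 × 0.26851 = 0.02358 m

S_c ≈ 23.6 mm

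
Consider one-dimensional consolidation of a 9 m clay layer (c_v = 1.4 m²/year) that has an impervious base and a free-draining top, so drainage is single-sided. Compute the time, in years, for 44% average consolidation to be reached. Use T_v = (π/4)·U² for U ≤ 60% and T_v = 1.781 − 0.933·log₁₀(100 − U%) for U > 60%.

Drainage path length: H_d = H = 9 m (single drainage).
U ≤ 60%: T_v = (π/4)·U² = (π/4)×0.44² = 0.15205.
t = T_v·H_d²/c_v = 0.15205×9²/1.4 = 8.797 years.

t ≈ 8.8 years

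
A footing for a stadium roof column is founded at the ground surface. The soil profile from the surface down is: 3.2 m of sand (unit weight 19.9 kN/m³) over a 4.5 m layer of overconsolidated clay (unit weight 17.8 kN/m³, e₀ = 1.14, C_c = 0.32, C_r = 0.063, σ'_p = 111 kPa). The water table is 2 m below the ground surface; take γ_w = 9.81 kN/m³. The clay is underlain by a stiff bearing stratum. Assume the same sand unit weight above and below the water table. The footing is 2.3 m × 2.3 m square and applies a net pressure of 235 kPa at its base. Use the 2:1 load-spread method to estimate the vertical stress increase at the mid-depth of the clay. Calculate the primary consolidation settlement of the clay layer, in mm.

Mid-depth of clay below the ground surface: z = 3.2 + 4.5/2 = 5.45 m.
Total vertical stress at mid-clay: σ_v = 19.9×3.2 + 17.8×2.25 = 103.73 kPa.
Pore pressure: u = 9.81×(5.45 − 2) = 33.845 kPa.
Initial effective stress: σ'_0 = σ_v − u = 103.73 − 33.845 = 69.885 kPa.
Stress increase at mid-clay by the 2:1 spreading method:
Δσ = qBL/((B+z)(L+z)) = 235×2.3×2.3/((2.3+5.45)(2.3+5.45)) = 20.698 kPa
Final effective stress: σ'_f = 69.885 + 20.698 = 90.583 kPa.
σ'_f = 90.583 ≤ σ'_p = 111 kPa, so the clay remains overconsolidated and only the recompression index applies:
S_c = C_r·H/(1+e₀)·log₁₀(σ'_f/σ'_0) = 0.063×4.5/2.14×log₁₀(90.583/69.885)
    = 0.13248 × 0.11266 = 0.01492 m

S_c ≈ 14.9 mm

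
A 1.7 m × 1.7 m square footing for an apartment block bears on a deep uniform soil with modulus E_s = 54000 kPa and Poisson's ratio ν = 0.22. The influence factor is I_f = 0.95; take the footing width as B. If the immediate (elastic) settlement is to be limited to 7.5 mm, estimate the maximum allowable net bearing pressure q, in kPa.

q ≈ 264 kPa

S_e = q·B·(1−ν²)/E_s · I_f  ⇒  q = S_e·E_s / (B·(1−ν²)·I_f).
q = 0.0075 × 54000 / (1.7 × 0.9516 × 0.95) = 263.5 kPa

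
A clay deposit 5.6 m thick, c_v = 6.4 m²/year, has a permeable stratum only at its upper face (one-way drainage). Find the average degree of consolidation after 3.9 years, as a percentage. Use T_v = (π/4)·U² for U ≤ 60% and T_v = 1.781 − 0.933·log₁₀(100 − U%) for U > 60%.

U ≈ 88.6 %

Drainage path length: H_d = H = 5.6 m (single drainage).
T_v = c_v·t/H_d² = 6.4×3.9/5.6² = 0.79592.
T_v = 0.79592 corresponds to the U > 60% branch:
U = 1 − 10^((1.781 − T_v)/0.933)/100 = 0.8863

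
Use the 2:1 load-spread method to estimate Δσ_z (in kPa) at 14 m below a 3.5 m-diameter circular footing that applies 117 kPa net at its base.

Δσ_z ≈ 4.68 kPa

By the 2:1 method the load spreads at 1 horizontal : 2 vertical, so at depth z the loaded area has grown by z in each plan dimension:
Δσ ≈ qD²/(D+z)² = 117×3.5²/(3.5+14)² = 4.68 kPa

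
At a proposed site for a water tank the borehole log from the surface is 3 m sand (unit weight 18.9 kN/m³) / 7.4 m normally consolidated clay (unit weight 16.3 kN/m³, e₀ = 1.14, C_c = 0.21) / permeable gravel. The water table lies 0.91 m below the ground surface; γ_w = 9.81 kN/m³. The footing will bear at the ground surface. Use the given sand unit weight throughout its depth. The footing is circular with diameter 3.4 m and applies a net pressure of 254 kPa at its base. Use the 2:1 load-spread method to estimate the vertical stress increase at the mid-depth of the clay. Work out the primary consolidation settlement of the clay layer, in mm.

S_c ≈ 123 mm

Mid-depth of clay below the ground surface: z = 3 + 7.4/2 = 6.7 m.
Total vertical stress at mid-clay: σ_v = 18.9×3 + 16.3×3.7 = 117.01 kPa.
Pore pressure: u = 9.81×(6.7 − 0.91) = 56.8 kPa.
Initial effective stress: σ'_0 = σ_v − u = 117.01 − 56.8 = 60.21 kPa.
Stress increase at mid-clay by the 2:1 spreading method:
Δσ ≈ qD²/(D+z)² = 254×3.4²/(3.4+6.7)² = 28.784 kPa
Final effective stress: σ'_f = σ'_0 + Δσ = 60.21 + 28.784 = 88.994 kPa.
Normally consolidated clay, so the full stress increment lies on the virgin compression line:
S_c = C_c·H/(1+e₀)·log₁₀(σ'_f/σ'_0) = 0.21×7.4/(1+1.14)×log₁₀(88.994/60.21)
    = 0.72617 × 0.16969 = 0.1232 m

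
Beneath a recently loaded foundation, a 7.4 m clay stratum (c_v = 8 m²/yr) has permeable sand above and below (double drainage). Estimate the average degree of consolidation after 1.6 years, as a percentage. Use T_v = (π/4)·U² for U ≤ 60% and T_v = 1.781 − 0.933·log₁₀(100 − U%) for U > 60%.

Drainage path length: H_d = H/2 = 3.7 m (double drainage).
T_v = c_v·t/H_d² = 8×1.6/3.7² = 0.93499.
T_v = 0.93499 corresponds to the U > 60% branch:
U = 1 − 10^((1.781 − T_v)/0.933)/100 = 0.9193

U ≈ 91.9 %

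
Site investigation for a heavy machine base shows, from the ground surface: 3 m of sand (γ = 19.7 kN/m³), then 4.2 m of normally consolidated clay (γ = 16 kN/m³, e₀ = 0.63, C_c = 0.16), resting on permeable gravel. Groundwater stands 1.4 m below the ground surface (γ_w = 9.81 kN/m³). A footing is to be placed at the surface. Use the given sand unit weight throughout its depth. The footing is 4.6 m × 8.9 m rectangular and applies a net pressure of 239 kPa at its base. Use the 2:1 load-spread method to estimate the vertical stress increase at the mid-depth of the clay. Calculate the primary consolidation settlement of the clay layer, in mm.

S_c ≈ 147 mm

Mid-depth of clay below the ground surface: z = 3 + 4.2/2 = 5.1 m.
Total vertical stress at mid-clay: σ_v = 19.7×3 + 16×2.1 = 92.7 kPa.
Pore pressure: u = 9.81×(5.1 − 1.4) = 36.297 kPa.
Initial effective stress: σ'_0 = σ_v − u = 92.7 − 36.297 = 56.403 kPa.
Stress increase at mid-clay by the 2:1 spreading method:
Δσ = qBL/((B+z)(L+z)) = 239×4.6×8.9/((4.6+5.1)(8.9+5.1)) = 72.052 kPa
Final effective stress: σ'_f = σ'_0 + Δσ = 56.403 + 72.052 = 128.46 kPa.
Normally consolidated clay, so the full stress increment lies on the virgin compression line:
S_c = C_c·H/(1+e₀)·log₁₀(σ'_f/σ'_0) = 0.16×4.2/(1+0.63)×log₁₀(128.46/56.403)
    = 0.41227 × 0.35747 = 0.1474 m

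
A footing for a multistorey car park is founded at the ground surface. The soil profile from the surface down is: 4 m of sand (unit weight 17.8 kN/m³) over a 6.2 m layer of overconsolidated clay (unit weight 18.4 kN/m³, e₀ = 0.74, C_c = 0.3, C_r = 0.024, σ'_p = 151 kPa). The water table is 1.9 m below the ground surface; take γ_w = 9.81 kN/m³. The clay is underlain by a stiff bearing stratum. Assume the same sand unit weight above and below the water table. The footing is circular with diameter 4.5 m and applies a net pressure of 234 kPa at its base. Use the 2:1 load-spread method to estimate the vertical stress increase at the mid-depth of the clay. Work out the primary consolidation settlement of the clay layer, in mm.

S_c ≈ 14 mm

Mid-depth of clay below the ground surface: z = 4 + 6.2/2 = 7.1 m.
Total vertical stress at mid-clay: σ_v = 17.8×4 + 18.4×3.1 = 128.24 kPa.
Pore pressure: u = 9.81×(7.1 − 1.9) = 51.012 kPa.
Initial effective stress: σ'_0 = σ_v − u = 128.24 − 51.012 = 77.228 kPa.
Stress increase at mid-clay by the 2:1 spreading method:
Δσ ≈ qD²/(D+z)² = 234×4.5²/(4.5+7.1)² = 35.215 kPa
Final effective stress: σ'_f = 77.228 + 35.215 = 112.44 kPa.
σ'_f = 112.44 ≤ σ'_p = 151 kPa, so the clay remains overconsolidated and only the recompression index applies:
S_c = C_r·H/(1+e₀)·log₁₀(σ'_f/σ'_0) = 0.024×6.2/1.74×log₁₀(112.44/77.228)
    = 0.085517 × 0.16315 = 0.01395 m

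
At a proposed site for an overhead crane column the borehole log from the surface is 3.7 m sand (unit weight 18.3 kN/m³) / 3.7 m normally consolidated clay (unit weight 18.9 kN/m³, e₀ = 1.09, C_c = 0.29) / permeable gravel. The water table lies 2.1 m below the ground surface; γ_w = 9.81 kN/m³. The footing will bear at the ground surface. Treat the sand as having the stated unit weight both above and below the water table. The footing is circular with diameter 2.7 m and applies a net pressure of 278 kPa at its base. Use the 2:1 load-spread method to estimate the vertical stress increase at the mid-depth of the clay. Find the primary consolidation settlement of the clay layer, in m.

Mid-depth of clay below the ground surface: z = 3.7 + 3.7/2 = 5.55 m.
Total vertical stress at mid-clay: σ_v = 18.3×3.7 + 18.9×1.85 = 102.68 kPa.
Pore pressure: u = 9.81×(5.55 − 2.1) = 33.845 kPa.
Initial effective stress: σ'_0 = σ_v − u = 102.68 − 33.845 = 68.835 kPa.
Stress increase at mid-clay by the 2:1 spreading method:
Δσ ≈ qD²/(D+z)² = 278×2.7²/(2.7+5.55)² = 29.776 kPa
Final effective stress: σ'_f = σ'_0 + Δσ = 68.835 + 29.776 = 98.611 kPa.
Normally consolidated clay, so the full stress increment lies on the virgin compression line:
S_c = C_c·H/(1+e₀)·log₁₀(σ'_f/σ'_0) = 0.29×3.7/(1+1.09)×log₁₀(98.611/68.835)
    = 0.5134 × 0.15612 = 0.08015 m

S_c ≈ 0.0802 m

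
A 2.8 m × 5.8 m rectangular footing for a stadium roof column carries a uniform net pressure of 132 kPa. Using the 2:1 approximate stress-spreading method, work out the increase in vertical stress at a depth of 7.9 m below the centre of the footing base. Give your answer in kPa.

Δσ_z ≈ 14.6 kPa

By the 2:1 method the load spreads at 1 horizontal : 2 vertical, so at depth z the loaded area has grown by z in each plan dimension:
Δσ = qBL/((B+z)(L+z)) = 132×2.8×5.8/((2.8+7.9)(5.8+7.9)) = 14.624 kPa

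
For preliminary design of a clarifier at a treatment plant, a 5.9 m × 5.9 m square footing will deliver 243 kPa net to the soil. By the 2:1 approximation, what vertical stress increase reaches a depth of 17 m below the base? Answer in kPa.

Δσ_z ≈ 16.1 kPa

By the 2:1 method the load spreads at 1 horizontal : 2 vertical, so at depth z the loaded area has grown by z in each plan dimension:
Δσ = qBL/((B+z)(L+z)) = 243×5.9×5.9/((5.9+17)(5.9+17)) = 16.13 kPa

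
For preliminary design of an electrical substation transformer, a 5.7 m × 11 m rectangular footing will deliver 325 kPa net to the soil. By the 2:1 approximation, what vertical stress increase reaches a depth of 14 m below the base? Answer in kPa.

Δσ_z ≈ 41.4 kPa

By the 2:1 method the load spreads at 1 horizontal : 2 vertical, so at depth z the loaded area has grown by z in each plan dimension:
Δσ = qBL/((B+z)(L+z)) = 325×5.7×11/((5.7+14)(11+14)) = 41.376 kPa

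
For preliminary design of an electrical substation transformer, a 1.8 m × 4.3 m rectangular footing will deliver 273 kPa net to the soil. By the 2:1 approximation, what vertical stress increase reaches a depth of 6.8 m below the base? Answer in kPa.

Δσ_z ≈ 22.1 kPa

By the 2:1 method the load spreads at 1 horizontal : 2 vertical, so at depth z the loaded area has grown by z in each plan dimension:
Δσ = qBL/((B+z)(L+z)) = 273×1.8×4.3/((1.8+6.8)(4.3+6.8)) = 22.135 kPa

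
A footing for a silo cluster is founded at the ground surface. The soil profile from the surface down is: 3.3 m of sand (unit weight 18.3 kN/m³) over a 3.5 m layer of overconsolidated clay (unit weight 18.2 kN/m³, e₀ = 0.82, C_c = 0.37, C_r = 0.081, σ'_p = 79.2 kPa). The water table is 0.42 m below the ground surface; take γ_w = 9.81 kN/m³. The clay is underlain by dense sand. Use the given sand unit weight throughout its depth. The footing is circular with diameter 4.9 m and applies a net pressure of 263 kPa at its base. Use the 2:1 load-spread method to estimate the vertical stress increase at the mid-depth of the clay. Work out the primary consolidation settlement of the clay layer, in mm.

Mid-depth of clay below the ground surface: z = 3.3 + 3.5/2 = 5.05 m.
Total vertical stress at mid-clay: σ_v = 18.3×3.3 + 18.2×1.75 = 92.24 kPa.
Pore pressure: u = 9.81×(5.05 − 0.42) = 45.42 kPa.
Initial effective stress: σ'_0 = σ_v − u = 92.24 − 45.42 = 46.82 kPa.
Stress increase at mid-clay by the 2:1 spreading method:
Δσ ≈ qD²/(D+z)² = 263×4.9²/(4.9+5.05)² = 63.783 kPa
Final effective stress: σ'_f = 46.82 + 63.783 = 110.6 kPa.
σ'_f = 110.6 > σ'_p = 79.2 kPa, so the stress path crosses the preconsolidation pressure — recompression up to σ'_p, then virgin compression beyond:
S_c = H/(1+e₀)·[C_r·log₁₀(σ'_p/σ'_0) + C_c·log₁₀(σ'_f/σ'_p)]
    = 3.5/1.82 × [0.081×log₁₀(79.2/46.82) + 0.37×log₁₀(110.6/79.2)]
    = 1.9231 × [0.018492 + 0.053661] = 0.1388 m

S_c ≈ 139 mm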